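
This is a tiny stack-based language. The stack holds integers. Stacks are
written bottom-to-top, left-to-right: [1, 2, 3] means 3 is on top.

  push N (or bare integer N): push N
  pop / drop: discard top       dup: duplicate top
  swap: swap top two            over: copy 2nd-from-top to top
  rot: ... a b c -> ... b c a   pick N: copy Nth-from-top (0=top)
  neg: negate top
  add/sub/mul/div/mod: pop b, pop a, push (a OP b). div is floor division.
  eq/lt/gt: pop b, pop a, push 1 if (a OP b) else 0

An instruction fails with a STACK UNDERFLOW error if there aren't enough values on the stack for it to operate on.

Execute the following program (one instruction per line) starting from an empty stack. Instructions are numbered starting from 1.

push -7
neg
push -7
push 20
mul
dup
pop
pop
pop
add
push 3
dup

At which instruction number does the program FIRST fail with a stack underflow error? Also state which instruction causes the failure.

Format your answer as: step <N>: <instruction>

Answer: step 10: add

Derivation:
Step 1 ('push -7'): stack = [-7], depth = 1
Step 2 ('neg'): stack = [7], depth = 1
Step 3 ('push -7'): stack = [7, -7], depth = 2
Step 4 ('push 20'): stack = [7, -7, 20], depth = 3
Step 5 ('mul'): stack = [7, -140], depth = 2
Step 6 ('dup'): stack = [7, -140, -140], depth = 3
Step 7 ('pop'): stack = [7, -140], depth = 2
Step 8 ('pop'): stack = [7], depth = 1
Step 9 ('pop'): stack = [], depth = 0
Step 10 ('add'): needs 2 value(s) but depth is 0 — STACK UNDERFLOW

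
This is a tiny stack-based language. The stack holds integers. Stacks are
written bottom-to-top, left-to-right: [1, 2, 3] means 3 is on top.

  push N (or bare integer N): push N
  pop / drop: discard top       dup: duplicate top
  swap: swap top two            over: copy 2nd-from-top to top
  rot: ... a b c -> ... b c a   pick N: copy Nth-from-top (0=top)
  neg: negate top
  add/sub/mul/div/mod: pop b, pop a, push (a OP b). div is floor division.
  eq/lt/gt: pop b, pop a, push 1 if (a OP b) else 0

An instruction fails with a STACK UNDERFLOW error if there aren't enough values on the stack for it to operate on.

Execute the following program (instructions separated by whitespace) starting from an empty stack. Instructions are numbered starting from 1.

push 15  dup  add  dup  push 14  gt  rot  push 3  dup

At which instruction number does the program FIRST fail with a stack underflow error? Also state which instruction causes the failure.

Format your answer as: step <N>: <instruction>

Answer: step 7: rot

Derivation:
Step 1 ('push 15'): stack = [15], depth = 1
Step 2 ('dup'): stack = [15, 15], depth = 2
Step 3 ('add'): stack = [30], depth = 1
Step 4 ('dup'): stack = [30, 30], depth = 2
Step 5 ('push 14'): stack = [30, 30, 14], depth = 3
Step 6 ('gt'): stack = [30, 1], depth = 2
Step 7 ('rot'): needs 3 value(s) but depth is 2 — STACK UNDERFLOW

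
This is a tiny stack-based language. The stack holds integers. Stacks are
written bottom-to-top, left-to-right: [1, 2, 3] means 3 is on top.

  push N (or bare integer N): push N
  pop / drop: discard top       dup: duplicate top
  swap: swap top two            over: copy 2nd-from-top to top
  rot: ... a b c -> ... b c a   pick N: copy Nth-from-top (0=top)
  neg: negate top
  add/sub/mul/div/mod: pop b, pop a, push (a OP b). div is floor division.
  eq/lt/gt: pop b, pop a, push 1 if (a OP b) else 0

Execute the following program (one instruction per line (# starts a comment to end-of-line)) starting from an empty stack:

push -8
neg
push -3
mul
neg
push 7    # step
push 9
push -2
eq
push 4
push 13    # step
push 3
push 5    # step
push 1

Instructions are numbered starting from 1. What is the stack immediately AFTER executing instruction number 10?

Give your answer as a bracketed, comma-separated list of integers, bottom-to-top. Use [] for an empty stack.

Answer: [24, 7, 0, 4]

Derivation:
Step 1 ('push -8'): [-8]
Step 2 ('neg'): [8]
Step 3 ('push -3'): [8, -3]
Step 4 ('mul'): [-24]
Step 5 ('neg'): [24]
Step 6 ('push 7'): [24, 7]
Step 7 ('push 9'): [24, 7, 9]
Step 8 ('push -2'): [24, 7, 9, -2]
Step 9 ('eq'): [24, 7, 0]
Step 10 ('push 4'): [24, 7, 0, 4]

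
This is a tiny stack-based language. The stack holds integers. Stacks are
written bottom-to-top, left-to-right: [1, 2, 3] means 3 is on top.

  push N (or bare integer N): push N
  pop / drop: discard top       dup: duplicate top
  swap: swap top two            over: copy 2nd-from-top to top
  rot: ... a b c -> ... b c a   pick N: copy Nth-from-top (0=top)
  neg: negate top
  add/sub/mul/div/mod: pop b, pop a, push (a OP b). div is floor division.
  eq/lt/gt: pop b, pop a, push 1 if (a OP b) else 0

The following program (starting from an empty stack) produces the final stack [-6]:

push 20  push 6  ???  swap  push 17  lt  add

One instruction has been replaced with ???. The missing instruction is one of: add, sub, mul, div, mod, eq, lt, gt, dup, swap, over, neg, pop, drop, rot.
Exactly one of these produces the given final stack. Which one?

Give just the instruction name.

Stack before ???: [20, 6]
Stack after ???:  [20, -6]
The instruction that transforms [20, 6] -> [20, -6] is: neg

Answer: neg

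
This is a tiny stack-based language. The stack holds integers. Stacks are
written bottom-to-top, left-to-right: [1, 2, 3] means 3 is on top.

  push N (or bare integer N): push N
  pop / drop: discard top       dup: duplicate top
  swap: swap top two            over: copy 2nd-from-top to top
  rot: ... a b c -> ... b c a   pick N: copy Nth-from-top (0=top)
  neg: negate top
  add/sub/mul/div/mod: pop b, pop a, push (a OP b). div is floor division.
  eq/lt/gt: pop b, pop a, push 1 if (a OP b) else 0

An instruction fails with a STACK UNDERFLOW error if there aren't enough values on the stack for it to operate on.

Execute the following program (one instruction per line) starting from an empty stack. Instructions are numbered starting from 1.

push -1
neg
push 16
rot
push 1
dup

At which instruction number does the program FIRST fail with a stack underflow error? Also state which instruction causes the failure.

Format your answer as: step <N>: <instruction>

Step 1 ('push -1'): stack = [-1], depth = 1
Step 2 ('neg'): stack = [1], depth = 1
Step 3 ('push 16'): stack = [1, 16], depth = 2
Step 4 ('rot'): needs 3 value(s) but depth is 2 — STACK UNDERFLOW

Answer: step 4: rot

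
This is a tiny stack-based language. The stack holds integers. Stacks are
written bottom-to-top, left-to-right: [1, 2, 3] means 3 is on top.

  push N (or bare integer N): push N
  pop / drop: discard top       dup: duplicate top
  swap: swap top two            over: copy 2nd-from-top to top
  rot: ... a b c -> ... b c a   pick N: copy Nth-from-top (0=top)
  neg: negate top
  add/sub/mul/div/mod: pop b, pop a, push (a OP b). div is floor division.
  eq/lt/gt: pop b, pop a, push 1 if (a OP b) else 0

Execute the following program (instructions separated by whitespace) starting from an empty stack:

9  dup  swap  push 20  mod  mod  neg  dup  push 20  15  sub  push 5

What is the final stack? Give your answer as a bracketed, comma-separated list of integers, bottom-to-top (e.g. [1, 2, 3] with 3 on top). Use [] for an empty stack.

After 'push 9': [9]
After 'dup': [9, 9]
After 'swap': [9, 9]
After 'push 20': [9, 9, 20]
After 'mod': [9, 9]
After 'mod': [0]
After 'neg': [0]
After 'dup': [0, 0]
After 'push 20': [0, 0, 20]
After 'push 15': [0, 0, 20, 15]
After 'sub': [0, 0, 5]
After 'push 5': [0, 0, 5, 5]

Answer: [0, 0, 5, 5]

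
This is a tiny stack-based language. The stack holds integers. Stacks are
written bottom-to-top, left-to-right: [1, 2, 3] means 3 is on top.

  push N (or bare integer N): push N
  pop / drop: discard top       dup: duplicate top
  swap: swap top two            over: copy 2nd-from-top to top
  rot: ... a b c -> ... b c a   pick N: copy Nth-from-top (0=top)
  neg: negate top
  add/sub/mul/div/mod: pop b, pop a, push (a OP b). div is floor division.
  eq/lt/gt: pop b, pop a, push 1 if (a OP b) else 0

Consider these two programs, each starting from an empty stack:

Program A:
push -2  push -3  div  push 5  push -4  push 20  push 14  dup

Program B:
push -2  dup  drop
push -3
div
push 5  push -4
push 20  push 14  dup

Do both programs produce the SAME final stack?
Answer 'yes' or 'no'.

Answer: yes

Derivation:
Program A trace:
  After 'push -2': [-2]
  After 'push -3': [-2, -3]
  After 'div': [0]
  After 'push 5': [0, 5]
  After 'push -4': [0, 5, -4]
  After 'push 20': [0, 5, -4, 20]
  After 'push 14': [0, 5, -4, 20, 14]
  After 'dup': [0, 5, -4, 20, 14, 14]
Program A final stack: [0, 5, -4, 20, 14, 14]

Program B trace:
  After 'push -2': [-2]
  After 'dup': [-2, -2]
  After 'drop': [-2]
  After 'push -3': [-2, -3]
  After 'div': [0]
  After 'push 5': [0, 5]
  After 'push -4': [0, 5, -4]
  After 'push 20': [0, 5, -4, 20]
  After 'push 14': [0, 5, -4, 20, 14]
  After 'dup': [0, 5, -4, 20, 14, 14]
Program B final stack: [0, 5, -4, 20, 14, 14]
Same: yes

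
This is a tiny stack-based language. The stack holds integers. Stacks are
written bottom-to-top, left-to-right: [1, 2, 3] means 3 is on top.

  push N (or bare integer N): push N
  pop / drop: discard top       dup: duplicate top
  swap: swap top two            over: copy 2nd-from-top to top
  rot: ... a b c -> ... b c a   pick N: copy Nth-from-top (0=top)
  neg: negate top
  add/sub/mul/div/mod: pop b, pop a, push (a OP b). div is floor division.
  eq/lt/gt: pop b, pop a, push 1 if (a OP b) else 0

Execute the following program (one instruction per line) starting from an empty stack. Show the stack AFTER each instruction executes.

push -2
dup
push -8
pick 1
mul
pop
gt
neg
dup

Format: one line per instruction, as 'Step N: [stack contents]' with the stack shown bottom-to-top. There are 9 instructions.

Step 1: [-2]
Step 2: [-2, -2]
Step 3: [-2, -2, -8]
Step 4: [-2, -2, -8, -2]
Step 5: [-2, -2, 16]
Step 6: [-2, -2]
Step 7: [0]
Step 8: [0]
Step 9: [0, 0]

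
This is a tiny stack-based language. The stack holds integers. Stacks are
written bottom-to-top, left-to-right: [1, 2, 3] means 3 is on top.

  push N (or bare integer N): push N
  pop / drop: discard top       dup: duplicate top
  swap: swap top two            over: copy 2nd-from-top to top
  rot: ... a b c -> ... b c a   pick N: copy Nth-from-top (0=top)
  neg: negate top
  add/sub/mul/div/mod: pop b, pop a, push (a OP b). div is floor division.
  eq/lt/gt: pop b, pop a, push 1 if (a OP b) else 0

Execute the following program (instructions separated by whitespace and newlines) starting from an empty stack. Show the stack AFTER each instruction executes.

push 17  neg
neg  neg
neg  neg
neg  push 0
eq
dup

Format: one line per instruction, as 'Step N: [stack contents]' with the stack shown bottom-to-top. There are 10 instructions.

Step 1: [17]
Step 2: [-17]
Step 3: [17]
Step 4: [-17]
Step 5: [17]
Step 6: [-17]
Step 7: [17]
Step 8: [17, 0]
Step 9: [0]
Step 10: [0, 0]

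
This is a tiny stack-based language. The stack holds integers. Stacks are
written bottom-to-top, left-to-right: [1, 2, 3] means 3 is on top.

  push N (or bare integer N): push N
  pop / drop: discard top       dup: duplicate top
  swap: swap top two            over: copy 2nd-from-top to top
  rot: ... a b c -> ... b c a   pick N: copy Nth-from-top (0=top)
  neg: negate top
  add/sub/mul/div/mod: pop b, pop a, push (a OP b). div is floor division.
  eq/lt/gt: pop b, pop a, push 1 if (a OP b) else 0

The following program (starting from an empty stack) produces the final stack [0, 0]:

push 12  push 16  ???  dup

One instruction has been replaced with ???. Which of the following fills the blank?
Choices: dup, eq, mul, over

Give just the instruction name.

Stack before ???: [12, 16]
Stack after ???:  [0]
Checking each choice:
  dup: produces [12, 16, 16, 16]
  eq: MATCH
  mul: produces [192, 192]
  over: produces [12, 16, 12, 12]


Answer: eq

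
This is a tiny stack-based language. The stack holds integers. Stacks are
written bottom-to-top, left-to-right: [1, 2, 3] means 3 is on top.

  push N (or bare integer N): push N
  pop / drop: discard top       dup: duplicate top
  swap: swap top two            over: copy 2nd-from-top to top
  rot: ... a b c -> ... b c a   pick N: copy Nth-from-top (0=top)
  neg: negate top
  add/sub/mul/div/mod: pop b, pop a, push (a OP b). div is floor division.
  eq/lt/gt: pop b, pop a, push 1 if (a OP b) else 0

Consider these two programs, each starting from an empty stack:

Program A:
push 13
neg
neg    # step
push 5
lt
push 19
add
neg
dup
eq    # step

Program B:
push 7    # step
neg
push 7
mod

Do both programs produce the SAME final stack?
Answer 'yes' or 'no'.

Program A trace:
  After 'push 13': [13]
  After 'neg': [-13]
  After 'neg': [13]
  After 'push 5': [13, 5]
  After 'lt': [0]
  After 'push 19': [0, 19]
  After 'add': [19]
  After 'neg': [-19]
  After 'dup': [-19, -19]
  After 'eq': [1]
Program A final stack: [1]

Program B trace:
  After 'push 7': [7]
  After 'neg': [-7]
  After 'push 7': [-7, 7]
  After 'mod': [0]
Program B final stack: [0]
Same: no

Answer: no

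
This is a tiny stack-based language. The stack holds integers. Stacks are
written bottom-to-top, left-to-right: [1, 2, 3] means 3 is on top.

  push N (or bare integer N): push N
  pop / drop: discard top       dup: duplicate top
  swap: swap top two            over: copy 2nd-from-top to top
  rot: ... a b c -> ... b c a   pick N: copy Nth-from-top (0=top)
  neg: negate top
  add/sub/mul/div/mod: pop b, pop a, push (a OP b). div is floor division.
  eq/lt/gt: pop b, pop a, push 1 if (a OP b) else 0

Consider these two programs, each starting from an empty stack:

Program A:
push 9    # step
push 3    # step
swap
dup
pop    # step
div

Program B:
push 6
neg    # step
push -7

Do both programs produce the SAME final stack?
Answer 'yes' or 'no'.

Answer: no

Derivation:
Program A trace:
  After 'push 9': [9]
  After 'push 3': [9, 3]
  After 'swap': [3, 9]
  After 'dup': [3, 9, 9]
  After 'pop': [3, 9]
  After 'div': [0]
Program A final stack: [0]

Program B trace:
  After 'push 6': [6]
  After 'neg': [-6]
  After 'push -7': [-6, -7]
Program B final stack: [-6, -7]
Same: no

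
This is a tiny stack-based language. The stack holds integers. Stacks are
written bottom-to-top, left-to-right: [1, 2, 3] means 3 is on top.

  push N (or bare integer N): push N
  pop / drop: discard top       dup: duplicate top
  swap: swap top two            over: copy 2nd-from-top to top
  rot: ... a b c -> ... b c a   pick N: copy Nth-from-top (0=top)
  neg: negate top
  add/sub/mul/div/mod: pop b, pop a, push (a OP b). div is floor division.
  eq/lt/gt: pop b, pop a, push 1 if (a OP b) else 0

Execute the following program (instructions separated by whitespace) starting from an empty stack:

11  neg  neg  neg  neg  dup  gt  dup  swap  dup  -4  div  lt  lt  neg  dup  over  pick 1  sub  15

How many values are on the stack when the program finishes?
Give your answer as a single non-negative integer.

Answer: 4

Derivation:
After 'push 11': stack = [11] (depth 1)
After 'neg': stack = [-11] (depth 1)
After 'neg': stack = [11] (depth 1)
After 'neg': stack = [-11] (depth 1)
After 'neg': stack = [11] (depth 1)
After 'dup': stack = [11, 11] (depth 2)
After 'gt': stack = [0] (depth 1)
After 'dup': stack = [0, 0] (depth 2)
After 'swap': stack = [0, 0] (depth 2)
After 'dup': stack = [0, 0, 0] (depth 3)
After 'push -4': stack = [0, 0, 0, -4] (depth 4)
After 'div': stack = [0, 0, 0] (depth 3)
After 'lt': stack = [0, 0] (depth 2)
After 'lt': stack = [0] (depth 1)
After 'neg': stack = [0] (depth 1)
After 'dup': stack = [0, 0] (depth 2)
After 'over': stack = [0, 0, 0] (depth 3)
After 'pick 1': stack = [0, 0, 0, 0] (depth 4)
After 'sub': stack = [0, 0, 0] (depth 3)
After 'push 15': stack = [0, 0, 0, 15] (depth 4)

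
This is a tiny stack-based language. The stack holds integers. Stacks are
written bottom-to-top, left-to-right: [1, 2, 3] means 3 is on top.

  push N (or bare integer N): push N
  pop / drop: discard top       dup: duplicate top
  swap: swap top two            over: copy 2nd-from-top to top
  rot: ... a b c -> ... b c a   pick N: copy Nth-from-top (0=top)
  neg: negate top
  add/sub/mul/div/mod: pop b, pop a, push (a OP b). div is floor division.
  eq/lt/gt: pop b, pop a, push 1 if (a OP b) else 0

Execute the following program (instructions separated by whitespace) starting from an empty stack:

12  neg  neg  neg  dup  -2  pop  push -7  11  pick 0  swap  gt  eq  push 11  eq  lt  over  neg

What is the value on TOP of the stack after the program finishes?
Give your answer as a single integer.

After 'push 12': [12]
After 'neg': [-12]
After 'neg': [12]
After 'neg': [-12]
After 'dup': [-12, -12]
After 'push -2': [-12, -12, -2]
After 'pop': [-12, -12]
After 'push -7': [-12, -12, -7]
After 'push 11': [-12, -12, -7, 11]
After 'pick 0': [-12, -12, -7, 11, 11]
After 'swap': [-12, -12, -7, 11, 11]
After 'gt': [-12, -12, -7, 0]
After 'eq': [-12, -12, 0]
After 'push 11': [-12, -12, 0, 11]
After 'eq': [-12, -12, 0]
After 'lt': [-12, 1]
After 'over': [-12, 1, -12]
After 'neg': [-12, 1, 12]

Answer: 12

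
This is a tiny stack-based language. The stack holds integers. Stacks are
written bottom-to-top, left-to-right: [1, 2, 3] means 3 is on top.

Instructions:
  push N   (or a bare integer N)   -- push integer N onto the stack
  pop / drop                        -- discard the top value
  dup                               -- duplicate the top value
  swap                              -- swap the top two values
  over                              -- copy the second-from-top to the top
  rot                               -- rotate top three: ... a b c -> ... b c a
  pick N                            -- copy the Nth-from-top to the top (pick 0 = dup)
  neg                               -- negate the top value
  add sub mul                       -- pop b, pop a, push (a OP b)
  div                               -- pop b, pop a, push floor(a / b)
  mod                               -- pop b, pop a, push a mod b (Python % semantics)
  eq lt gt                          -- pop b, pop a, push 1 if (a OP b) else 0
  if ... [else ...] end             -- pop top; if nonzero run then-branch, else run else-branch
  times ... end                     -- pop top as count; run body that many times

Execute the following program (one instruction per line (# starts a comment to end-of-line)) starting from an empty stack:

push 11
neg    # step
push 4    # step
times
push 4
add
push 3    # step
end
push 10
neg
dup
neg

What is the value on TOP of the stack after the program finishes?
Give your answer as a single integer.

Answer: 10

Derivation:
After 'push 11': [11]
After 'neg': [-11]
After 'push 4': [-11, 4]
After 'times': [-11]
After 'push 4': [-11, 4]
After 'add': [-7]
After 'push 3': [-7, 3]
After 'push 4': [-7, 3, 4]
After 'add': [-7, 7]
After 'push 3': [-7, 7, 3]
After 'push 4': [-7, 7, 3, 4]
After 'add': [-7, 7, 7]
After 'push 3': [-7, 7, 7, 3]
After 'push 4': [-7, 7, 7, 3, 4]
After 'add': [-7, 7, 7, 7]
After 'push 3': [-7, 7, 7, 7, 3]
After 'push 10': [-7, 7, 7, 7, 3, 10]
After 'neg': [-7, 7, 7, 7, 3, -10]
After 'dup': [-7, 7, 7, 7, 3, -10, -10]
After 'neg': [-7, 7, 7, 7, 3, -10, 10]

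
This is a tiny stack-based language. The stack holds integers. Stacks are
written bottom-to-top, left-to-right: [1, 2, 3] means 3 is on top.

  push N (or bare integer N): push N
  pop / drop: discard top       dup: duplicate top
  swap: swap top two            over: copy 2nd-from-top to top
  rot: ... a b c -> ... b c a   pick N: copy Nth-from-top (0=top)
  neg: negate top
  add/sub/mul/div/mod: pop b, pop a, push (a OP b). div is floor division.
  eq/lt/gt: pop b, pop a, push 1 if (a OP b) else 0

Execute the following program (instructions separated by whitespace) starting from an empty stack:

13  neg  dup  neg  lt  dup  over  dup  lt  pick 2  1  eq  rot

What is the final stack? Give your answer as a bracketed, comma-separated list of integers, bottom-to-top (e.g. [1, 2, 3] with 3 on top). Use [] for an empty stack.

Answer: [1, 0, 1, 1]

Derivation:
After 'push 13': [13]
After 'neg': [-13]
After 'dup': [-13, -13]
After 'neg': [-13, 13]
After 'lt': [1]
After 'dup': [1, 1]
After 'over': [1, 1, 1]
After 'dup': [1, 1, 1, 1]
After 'lt': [1, 1, 0]
After 'pick 2': [1, 1, 0, 1]
After 'push 1': [1, 1, 0, 1, 1]
After 'eq': [1, 1, 0, 1]
After 'rot': [1, 0, 1, 1]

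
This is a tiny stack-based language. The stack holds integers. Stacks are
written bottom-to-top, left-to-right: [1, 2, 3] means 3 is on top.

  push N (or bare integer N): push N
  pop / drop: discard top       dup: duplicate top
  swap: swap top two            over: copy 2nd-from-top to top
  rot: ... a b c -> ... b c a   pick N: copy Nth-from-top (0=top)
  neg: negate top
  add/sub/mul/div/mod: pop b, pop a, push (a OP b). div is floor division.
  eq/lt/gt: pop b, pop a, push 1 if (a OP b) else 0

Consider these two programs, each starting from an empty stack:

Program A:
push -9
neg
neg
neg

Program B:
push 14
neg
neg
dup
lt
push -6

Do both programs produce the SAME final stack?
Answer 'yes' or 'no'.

Answer: no

Derivation:
Program A trace:
  After 'push -9': [-9]
  After 'neg': [9]
  After 'neg': [-9]
  After 'neg': [9]
Program A final stack: [9]

Program B trace:
  After 'push 14': [14]
  After 'neg': [-14]
  After 'neg': [14]
  After 'dup': [14, 14]
  After 'lt': [0]
  After 'push -6': [0, -6]
Program B final stack: [0, -6]
Same: no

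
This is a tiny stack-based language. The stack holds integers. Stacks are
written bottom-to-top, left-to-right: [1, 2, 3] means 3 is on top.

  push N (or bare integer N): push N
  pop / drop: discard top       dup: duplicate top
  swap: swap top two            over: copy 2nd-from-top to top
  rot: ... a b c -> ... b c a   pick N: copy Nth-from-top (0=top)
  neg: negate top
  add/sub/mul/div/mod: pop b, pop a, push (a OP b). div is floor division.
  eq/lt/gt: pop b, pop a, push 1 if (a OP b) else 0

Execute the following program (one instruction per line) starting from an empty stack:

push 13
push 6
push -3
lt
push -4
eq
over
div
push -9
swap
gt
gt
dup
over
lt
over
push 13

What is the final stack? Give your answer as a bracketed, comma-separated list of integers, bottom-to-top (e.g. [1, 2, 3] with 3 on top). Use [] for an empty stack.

Answer: [1, 0, 1, 13]

Derivation:
After 'push 13': [13]
After 'push 6': [13, 6]
After 'push -3': [13, 6, -3]
After 'lt': [13, 0]
After 'push -4': [13, 0, -4]
After 'eq': [13, 0]
After 'over': [13, 0, 13]
After 'div': [13, 0]
After 'push -9': [13, 0, -9]
After 'swap': [13, -9, 0]
After 'gt': [13, 0]
After 'gt': [1]
After 'dup': [1, 1]
After 'over': [1, 1, 1]
After 'lt': [1, 0]
After 'over': [1, 0, 1]
After 'push 13': [1, 0, 1, 13]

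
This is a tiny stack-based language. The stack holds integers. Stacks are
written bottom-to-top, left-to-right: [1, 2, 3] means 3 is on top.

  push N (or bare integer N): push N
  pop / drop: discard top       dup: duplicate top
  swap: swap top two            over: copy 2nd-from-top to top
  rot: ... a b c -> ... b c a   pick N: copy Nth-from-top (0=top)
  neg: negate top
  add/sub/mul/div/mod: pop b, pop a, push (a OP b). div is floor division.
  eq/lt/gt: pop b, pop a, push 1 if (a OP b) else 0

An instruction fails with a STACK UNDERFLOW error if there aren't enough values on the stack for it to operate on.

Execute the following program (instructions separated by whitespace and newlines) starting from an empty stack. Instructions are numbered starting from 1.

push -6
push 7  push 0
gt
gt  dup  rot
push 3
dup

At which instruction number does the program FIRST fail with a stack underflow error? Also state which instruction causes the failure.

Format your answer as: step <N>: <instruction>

Step 1 ('push -6'): stack = [-6], depth = 1
Step 2 ('push 7'): stack = [-6, 7], depth = 2
Step 3 ('push 0'): stack = [-6, 7, 0], depth = 3
Step 4 ('gt'): stack = [-6, 1], depth = 2
Step 5 ('gt'): stack = [0], depth = 1
Step 6 ('dup'): stack = [0, 0], depth = 2
Step 7 ('rot'): needs 3 value(s) but depth is 2 — STACK UNDERFLOW

Answer: step 7: rot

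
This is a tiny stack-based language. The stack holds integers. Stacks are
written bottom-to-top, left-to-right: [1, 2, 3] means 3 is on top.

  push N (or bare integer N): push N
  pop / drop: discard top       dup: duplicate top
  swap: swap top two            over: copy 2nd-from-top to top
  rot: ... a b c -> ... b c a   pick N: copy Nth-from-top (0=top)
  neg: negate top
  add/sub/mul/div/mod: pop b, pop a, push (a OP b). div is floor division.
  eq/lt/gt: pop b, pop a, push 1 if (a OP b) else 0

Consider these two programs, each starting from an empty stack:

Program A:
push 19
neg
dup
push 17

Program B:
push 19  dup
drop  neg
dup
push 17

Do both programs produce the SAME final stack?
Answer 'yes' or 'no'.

Answer: yes

Derivation:
Program A trace:
  After 'push 19': [19]
  After 'neg': [-19]
  After 'dup': [-19, -19]
  After 'push 17': [-19, -19, 17]
Program A final stack: [-19, -19, 17]

Program B trace:
  After 'push 19': [19]
  After 'dup': [19, 19]
  After 'drop': [19]
  After 'neg': [-19]
  After 'dup': [-19, -19]
  After 'push 17': [-19, -19, 17]
Program B final stack: [-19, -19, 17]
Same: yes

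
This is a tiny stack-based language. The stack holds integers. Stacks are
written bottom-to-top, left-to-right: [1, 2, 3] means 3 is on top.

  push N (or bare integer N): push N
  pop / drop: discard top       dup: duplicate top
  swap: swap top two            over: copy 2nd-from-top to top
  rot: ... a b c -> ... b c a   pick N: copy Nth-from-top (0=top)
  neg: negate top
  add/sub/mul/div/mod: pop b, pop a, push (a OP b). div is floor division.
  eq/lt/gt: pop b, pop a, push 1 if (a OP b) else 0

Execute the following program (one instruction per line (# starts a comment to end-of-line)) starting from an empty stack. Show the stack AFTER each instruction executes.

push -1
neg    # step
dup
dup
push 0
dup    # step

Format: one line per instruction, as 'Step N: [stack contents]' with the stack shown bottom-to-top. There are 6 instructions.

Step 1: [-1]
Step 2: [1]
Step 3: [1, 1]
Step 4: [1, 1, 1]
Step 5: [1, 1, 1, 0]
Step 6: [1, 1, 1, 0, 0]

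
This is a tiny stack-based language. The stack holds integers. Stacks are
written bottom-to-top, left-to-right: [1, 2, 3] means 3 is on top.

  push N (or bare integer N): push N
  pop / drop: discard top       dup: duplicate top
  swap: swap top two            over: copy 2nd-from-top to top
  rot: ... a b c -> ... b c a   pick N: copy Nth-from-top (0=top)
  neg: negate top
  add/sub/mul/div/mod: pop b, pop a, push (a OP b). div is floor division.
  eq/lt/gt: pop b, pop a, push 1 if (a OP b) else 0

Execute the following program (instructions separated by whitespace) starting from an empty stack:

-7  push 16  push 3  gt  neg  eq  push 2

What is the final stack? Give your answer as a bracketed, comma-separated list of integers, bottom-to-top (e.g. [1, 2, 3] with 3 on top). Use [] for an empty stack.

After 'push -7': [-7]
After 'push 16': [-7, 16]
After 'push 3': [-7, 16, 3]
After 'gt': [-7, 1]
After 'neg': [-7, -1]
After 'eq': [0]
After 'push 2': [0, 2]

Answer: [0, 2]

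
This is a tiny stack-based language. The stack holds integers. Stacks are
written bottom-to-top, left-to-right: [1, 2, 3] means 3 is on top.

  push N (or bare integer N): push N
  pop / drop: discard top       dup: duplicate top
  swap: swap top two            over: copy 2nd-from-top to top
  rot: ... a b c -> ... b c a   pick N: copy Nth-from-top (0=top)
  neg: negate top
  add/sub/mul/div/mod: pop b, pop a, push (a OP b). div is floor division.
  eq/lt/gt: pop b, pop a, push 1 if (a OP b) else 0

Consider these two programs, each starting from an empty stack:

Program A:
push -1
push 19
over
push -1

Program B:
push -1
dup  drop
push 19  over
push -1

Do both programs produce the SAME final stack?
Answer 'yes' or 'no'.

Program A trace:
  After 'push -1': [-1]
  After 'push 19': [-1, 19]
  After 'over': [-1, 19, -1]
  After 'push -1': [-1, 19, -1, -1]
Program A final stack: [-1, 19, -1, -1]

Program B trace:
  After 'push -1': [-1]
  After 'dup': [-1, -1]
  After 'drop': [-1]
  After 'push 19': [-1, 19]
  After 'over': [-1, 19, -1]
  After 'push -1': [-1, 19, -1, -1]
Program B final stack: [-1, 19, -1, -1]
Same: yes

Answer: yes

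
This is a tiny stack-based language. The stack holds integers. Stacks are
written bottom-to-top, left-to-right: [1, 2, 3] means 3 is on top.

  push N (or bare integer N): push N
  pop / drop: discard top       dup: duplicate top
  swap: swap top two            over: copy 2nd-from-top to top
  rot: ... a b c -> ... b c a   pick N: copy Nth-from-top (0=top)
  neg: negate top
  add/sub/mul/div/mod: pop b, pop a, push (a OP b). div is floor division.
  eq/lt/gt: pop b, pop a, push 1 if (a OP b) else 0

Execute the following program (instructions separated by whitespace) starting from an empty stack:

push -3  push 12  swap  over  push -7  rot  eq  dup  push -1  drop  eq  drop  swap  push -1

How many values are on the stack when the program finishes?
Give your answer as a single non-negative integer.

Answer: 3

Derivation:
After 'push -3': stack = [-3] (depth 1)
After 'push 12': stack = [-3, 12] (depth 2)
After 'swap': stack = [12, -3] (depth 2)
After 'over': stack = [12, -3, 12] (depth 3)
After 'push -7': stack = [12, -3, 12, -7] (depth 4)
After 'rot': stack = [12, 12, -7, -3] (depth 4)
After 'eq': stack = [12, 12, 0] (depth 3)
After 'dup': stack = [12, 12, 0, 0] (depth 4)
After 'push -1': stack = [12, 12, 0, 0, -1] (depth 5)
After 'drop': stack = [12, 12, 0, 0] (depth 4)
After 'eq': stack = [12, 12, 1] (depth 3)
After 'drop': stack = [12, 12] (depth 2)
After 'swap': stack = [12, 12] (depth 2)
After 'push -1': stack = [12, 12, -1] (depth 3)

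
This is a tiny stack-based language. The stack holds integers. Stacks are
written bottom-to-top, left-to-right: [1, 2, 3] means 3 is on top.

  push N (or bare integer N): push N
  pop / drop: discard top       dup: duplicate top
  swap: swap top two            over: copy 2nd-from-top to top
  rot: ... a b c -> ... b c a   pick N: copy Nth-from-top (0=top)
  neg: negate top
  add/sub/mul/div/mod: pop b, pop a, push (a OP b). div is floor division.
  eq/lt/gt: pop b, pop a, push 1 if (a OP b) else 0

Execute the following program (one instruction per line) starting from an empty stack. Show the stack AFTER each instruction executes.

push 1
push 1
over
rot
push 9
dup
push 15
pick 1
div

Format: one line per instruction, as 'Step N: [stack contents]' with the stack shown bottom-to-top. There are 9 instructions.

Step 1: [1]
Step 2: [1, 1]
Step 3: [1, 1, 1]
Step 4: [1, 1, 1]
Step 5: [1, 1, 1, 9]
Step 6: [1, 1, 1, 9, 9]
Step 7: [1, 1, 1, 9, 9, 15]
Step 8: [1, 1, 1, 9, 9, 15, 9]
Step 9: [1, 1, 1, 9, 9, 1]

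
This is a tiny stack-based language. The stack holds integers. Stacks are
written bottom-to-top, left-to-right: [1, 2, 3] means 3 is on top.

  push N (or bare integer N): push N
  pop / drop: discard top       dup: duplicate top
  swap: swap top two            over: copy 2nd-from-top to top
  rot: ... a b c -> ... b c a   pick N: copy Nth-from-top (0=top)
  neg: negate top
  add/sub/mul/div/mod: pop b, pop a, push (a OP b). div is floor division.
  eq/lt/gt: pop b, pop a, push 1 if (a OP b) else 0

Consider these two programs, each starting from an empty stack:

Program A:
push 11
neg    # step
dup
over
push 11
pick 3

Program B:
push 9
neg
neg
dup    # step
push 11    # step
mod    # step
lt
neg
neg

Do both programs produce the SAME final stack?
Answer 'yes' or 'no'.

Program A trace:
  After 'push 11': [11]
  After 'neg': [-11]
  After 'dup': [-11, -11]
  After 'over': [-11, -11, -11]
  After 'push 11': [-11, -11, -11, 11]
  After 'pick 3': [-11, -11, -11, 11, -11]
Program A final stack: [-11, -11, -11, 11, -11]

Program B trace:
  After 'push 9': [9]
  After 'neg': [-9]
  After 'neg': [9]
  After 'dup': [9, 9]
  After 'push 11': [9, 9, 11]
  After 'mod': [9, 9]
  After 'lt': [0]
  After 'neg': [0]
  After 'neg': [0]
Program B final stack: [0]
Same: no

Answer: no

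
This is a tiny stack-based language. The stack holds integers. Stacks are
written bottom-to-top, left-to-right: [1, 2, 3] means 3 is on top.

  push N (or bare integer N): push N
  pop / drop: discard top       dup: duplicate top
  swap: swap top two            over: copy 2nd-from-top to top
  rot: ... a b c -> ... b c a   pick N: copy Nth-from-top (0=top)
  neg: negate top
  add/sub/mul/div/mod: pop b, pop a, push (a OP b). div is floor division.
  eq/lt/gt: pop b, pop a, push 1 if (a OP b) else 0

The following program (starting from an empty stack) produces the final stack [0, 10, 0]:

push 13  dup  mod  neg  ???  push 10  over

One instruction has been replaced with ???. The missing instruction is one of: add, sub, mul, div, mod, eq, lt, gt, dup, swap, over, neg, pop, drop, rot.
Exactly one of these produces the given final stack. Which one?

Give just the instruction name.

Answer: neg

Derivation:
Stack before ???: [0]
Stack after ???:  [0]
The instruction that transforms [0] -> [0] is: neg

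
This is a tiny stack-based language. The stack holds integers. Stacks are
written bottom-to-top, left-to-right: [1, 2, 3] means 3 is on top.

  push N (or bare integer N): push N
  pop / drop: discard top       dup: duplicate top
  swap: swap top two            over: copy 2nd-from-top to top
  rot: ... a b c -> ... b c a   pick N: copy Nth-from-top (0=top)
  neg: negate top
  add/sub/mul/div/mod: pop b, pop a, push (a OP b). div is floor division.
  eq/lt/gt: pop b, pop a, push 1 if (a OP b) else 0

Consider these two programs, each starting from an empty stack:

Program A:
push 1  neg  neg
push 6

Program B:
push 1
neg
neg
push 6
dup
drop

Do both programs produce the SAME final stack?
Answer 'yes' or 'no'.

Answer: yes

Derivation:
Program A trace:
  After 'push 1': [1]
  After 'neg': [-1]
  After 'neg': [1]
  After 'push 6': [1, 6]
Program A final stack: [1, 6]

Program B trace:
  After 'push 1': [1]
  After 'neg': [-1]
  After 'neg': [1]
  After 'push 6': [1, 6]
  After 'dup': [1, 6, 6]
  After 'drop': [1, 6]
Program B final stack: [1, 6]
Same: yes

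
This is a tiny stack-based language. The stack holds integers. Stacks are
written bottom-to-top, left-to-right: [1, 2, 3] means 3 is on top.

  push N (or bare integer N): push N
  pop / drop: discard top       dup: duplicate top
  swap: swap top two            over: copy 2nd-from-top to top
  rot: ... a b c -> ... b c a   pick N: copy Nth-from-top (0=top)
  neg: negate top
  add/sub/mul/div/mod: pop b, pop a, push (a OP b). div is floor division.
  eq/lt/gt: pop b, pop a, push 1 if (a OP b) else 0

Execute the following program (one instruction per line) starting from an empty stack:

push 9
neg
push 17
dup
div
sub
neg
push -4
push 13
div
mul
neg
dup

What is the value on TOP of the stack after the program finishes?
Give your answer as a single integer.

Answer: 10

Derivation:
After 'push 9': [9]
After 'neg': [-9]
After 'push 17': [-9, 17]
After 'dup': [-9, 17, 17]
After 'div': [-9, 1]
After 'sub': [-10]
After 'neg': [10]
After 'push -4': [10, -4]
After 'push 13': [10, -4, 13]
After 'div': [10, -1]
After 'mul': [-10]
After 'neg': [10]
After 'dup': [10, 10]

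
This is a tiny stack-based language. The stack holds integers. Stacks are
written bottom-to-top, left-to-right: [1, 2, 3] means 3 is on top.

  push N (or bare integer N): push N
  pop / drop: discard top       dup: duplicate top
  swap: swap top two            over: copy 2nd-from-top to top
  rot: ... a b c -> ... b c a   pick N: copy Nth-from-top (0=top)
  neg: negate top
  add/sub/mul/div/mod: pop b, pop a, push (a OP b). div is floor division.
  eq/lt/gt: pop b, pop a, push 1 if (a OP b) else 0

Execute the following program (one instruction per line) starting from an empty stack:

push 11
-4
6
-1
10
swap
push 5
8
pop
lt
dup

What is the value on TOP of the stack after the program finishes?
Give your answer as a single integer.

Answer: 1

Derivation:
After 'push 11': [11]
After 'push -4': [11, -4]
After 'push 6': [11, -4, 6]
After 'push -1': [11, -4, 6, -1]
After 'push 10': [11, -4, 6, -1, 10]
After 'swap': [11, -4, 6, 10, -1]
After 'push 5': [11, -4, 6, 10, -1, 5]
After 'push 8': [11, -4, 6, 10, -1, 5, 8]
After 'pop': [11, -4, 6, 10, -1, 5]
After 'lt': [11, -4, 6, 10, 1]
After 'dup': [11, -4, 6, 10, 1, 1]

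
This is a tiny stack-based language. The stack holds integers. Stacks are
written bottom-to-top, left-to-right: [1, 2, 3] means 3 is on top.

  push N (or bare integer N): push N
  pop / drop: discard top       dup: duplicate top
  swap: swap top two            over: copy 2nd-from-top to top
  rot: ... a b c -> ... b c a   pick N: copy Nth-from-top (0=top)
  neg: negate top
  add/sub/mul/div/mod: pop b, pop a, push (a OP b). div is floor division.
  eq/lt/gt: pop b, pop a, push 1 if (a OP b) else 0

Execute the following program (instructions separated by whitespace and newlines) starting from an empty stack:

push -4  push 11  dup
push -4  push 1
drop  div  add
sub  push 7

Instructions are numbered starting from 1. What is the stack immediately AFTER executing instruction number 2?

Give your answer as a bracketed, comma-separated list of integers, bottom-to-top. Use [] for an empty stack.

Step 1 ('push -4'): [-4]
Step 2 ('push 11'): [-4, 11]

Answer: [-4, 11]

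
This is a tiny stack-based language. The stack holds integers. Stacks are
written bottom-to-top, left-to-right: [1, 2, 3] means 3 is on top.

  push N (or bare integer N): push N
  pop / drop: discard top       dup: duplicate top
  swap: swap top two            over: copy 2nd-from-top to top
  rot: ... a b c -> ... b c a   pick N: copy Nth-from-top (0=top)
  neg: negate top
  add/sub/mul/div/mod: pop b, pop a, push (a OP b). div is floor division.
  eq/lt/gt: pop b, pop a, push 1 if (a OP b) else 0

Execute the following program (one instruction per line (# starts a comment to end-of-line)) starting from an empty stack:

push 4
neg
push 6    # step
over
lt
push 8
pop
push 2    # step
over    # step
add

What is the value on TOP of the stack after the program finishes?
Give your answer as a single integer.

After 'push 4': [4]
After 'neg': [-4]
After 'push 6': [-4, 6]
After 'over': [-4, 6, -4]
After 'lt': [-4, 0]
After 'push 8': [-4, 0, 8]
After 'pop': [-4, 0]
After 'push 2': [-4, 0, 2]
After 'over': [-4, 0, 2, 0]
After 'add': [-4, 0, 2]

Answer: 2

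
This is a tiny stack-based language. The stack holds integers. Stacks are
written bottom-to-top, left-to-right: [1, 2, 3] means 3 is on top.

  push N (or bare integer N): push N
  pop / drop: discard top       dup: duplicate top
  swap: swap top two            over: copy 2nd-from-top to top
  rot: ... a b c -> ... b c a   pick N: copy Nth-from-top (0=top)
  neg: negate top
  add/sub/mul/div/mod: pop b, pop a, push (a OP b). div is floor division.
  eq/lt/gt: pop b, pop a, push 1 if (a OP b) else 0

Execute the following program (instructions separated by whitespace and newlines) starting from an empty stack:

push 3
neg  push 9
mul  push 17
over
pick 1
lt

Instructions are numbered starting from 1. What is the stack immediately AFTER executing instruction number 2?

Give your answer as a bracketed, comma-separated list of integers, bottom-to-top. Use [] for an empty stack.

Step 1 ('push 3'): [3]
Step 2 ('neg'): [-3]

Answer: [-3]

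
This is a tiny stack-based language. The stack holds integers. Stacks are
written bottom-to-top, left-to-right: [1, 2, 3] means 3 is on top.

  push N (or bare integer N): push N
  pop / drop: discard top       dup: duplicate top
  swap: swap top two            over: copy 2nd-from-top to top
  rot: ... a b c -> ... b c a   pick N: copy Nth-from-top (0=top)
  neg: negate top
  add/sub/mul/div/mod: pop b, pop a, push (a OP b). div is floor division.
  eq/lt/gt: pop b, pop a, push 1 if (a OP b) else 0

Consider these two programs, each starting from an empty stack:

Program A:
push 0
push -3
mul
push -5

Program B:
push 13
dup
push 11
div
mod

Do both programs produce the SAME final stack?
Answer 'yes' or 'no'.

Program A trace:
  After 'push 0': [0]
  After 'push -3': [0, -3]
  After 'mul': [0]
  After 'push -5': [0, -5]
Program A final stack: [0, -5]

Program B trace:
  After 'push 13': [13]
  After 'dup': [13, 13]
  After 'push 11': [13, 13, 11]
  After 'div': [13, 1]
  After 'mod': [0]
Program B final stack: [0]
Same: no

Answer: no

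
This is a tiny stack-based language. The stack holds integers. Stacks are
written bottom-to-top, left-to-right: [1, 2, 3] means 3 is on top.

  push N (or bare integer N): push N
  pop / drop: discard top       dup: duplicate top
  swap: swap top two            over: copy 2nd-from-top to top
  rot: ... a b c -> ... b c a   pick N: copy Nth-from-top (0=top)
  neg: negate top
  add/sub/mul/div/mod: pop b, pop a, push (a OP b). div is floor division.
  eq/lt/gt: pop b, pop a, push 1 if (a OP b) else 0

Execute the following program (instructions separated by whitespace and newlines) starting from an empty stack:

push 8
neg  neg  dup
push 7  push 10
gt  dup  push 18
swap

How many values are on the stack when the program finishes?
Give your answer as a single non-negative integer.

After 'push 8': stack = [8] (depth 1)
After 'neg': stack = [-8] (depth 1)
After 'neg': stack = [8] (depth 1)
After 'dup': stack = [8, 8] (depth 2)
After 'push 7': stack = [8, 8, 7] (depth 3)
After 'push 10': stack = [8, 8, 7, 10] (depth 4)
After 'gt': stack = [8, 8, 0] (depth 3)
After 'dup': stack = [8, 8, 0, 0] (depth 4)
After 'push 18': stack = [8, 8, 0, 0, 18] (depth 5)
After 'swap': stack = [8, 8, 0, 18, 0] (depth 5)

Answer: 5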